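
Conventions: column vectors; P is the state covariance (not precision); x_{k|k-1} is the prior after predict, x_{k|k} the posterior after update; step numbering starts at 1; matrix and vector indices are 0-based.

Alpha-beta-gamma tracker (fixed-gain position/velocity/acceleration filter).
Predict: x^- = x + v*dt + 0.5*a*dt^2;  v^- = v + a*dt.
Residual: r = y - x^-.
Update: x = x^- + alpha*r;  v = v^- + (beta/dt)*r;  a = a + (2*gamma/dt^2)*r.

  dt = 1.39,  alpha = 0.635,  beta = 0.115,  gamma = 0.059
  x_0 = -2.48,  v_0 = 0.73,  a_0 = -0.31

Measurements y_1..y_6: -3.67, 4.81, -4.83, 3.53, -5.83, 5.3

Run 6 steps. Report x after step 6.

step 1: x_pred=-1.7648  r=-1.9052  x^+=-2.9746  v^+=0.1415  a^+=-0.4264
step 2: x_pred=-3.1898  r=7.9998  x^+=1.8901  v^+=0.2107  a^+=0.0622
step 3: x_pred=2.2430  r=-7.0730  x^+=-2.2483  v^+=-0.2880  a^+=-0.3698
step 4: x_pred=-3.0059  r=6.5359  x^+=1.1444  v^+=-0.2612  a^+=0.0294
step 5: x_pred=0.8097  r=-6.6397  x^+=-3.4065  v^+=-0.7697  a^+=-0.3761
step 6: x_pred=-4.8397  r=10.1397  x^+=1.5990  v^+=-0.4536  a^+=0.2432

x_post = 1.5990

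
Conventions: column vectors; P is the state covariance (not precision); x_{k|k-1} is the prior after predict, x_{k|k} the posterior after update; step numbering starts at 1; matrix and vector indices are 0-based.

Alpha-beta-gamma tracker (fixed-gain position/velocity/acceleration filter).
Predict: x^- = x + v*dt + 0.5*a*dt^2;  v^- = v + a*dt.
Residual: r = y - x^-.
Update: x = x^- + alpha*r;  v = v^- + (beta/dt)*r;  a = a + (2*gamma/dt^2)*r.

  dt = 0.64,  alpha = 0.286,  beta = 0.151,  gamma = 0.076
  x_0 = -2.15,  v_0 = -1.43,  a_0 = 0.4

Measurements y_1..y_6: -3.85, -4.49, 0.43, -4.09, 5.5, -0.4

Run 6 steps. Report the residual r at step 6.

step 1: x_pred=-2.9833  r=-0.8667  x^+=-3.2312  v^+=-1.3785  a^+=0.0784
step 2: x_pred=-4.0973  r=-0.3927  x^+=-4.2096  v^+=-1.4210  a^+=-0.0673
step 3: x_pred=-5.1329  r=5.5629  x^+=-3.5419  v^+=-0.1516  a^+=1.9970
step 4: x_pred=-3.2299  r=-0.8601  x^+=-3.4759  v^+=0.9236  a^+=1.6778
step 5: x_pred=-2.5412  r=8.0412  x^+=-0.2414  v^+=3.8946  a^+=4.6619
step 6: x_pred=3.2059  r=-3.6059  x^+=2.1746  v^+=6.0274  a^+=3.3238

resid = -3.6059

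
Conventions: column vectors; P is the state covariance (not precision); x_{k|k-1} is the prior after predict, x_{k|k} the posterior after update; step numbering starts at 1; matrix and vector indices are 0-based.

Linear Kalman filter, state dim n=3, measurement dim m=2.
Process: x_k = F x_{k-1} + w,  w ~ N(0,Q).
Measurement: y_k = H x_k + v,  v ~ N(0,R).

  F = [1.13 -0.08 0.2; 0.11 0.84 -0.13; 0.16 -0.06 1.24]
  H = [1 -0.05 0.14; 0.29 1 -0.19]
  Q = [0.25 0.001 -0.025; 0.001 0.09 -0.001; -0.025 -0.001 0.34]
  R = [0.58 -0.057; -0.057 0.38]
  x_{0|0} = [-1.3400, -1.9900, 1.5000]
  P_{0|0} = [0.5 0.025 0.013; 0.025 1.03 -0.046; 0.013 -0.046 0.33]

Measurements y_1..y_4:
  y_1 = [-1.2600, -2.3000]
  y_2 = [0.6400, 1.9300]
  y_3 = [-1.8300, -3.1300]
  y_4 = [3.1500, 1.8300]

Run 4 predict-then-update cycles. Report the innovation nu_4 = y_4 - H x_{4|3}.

innov = [3.9330, 3.6110]

step 1: x^-=[-1.0550, -2.0140, 1.7650]  P^-=[0.9111 -0.0010 0.1739; -0.0010 0.8427 -0.1409; 0.1739 -0.1409 0.8754]  S=[1.5611 0.0938; 0.0938 1.3647]  K=[0.5915 0.1280; -0.0788 0.6423; 0.2066 -0.2024]  nu=[-0.5528, 0.3553]  x^+=[-1.3365, -1.7422, 1.5789]  P^+=[0.3282 -0.0751 0.0272; -0.0751 0.2795 0.0480; 0.0272 0.0480 0.7608]
step 2: x^-=[-1.0551, -1.8157, 1.8485]  P^-=[0.7257 -0.0622 0.2641; -0.0622 0.2789 -0.0880; 0.2641 -0.0880 1.5243]  S=[1.4177 -0.0150; -0.0150 0.7432]  K=[0.5417 0.1428; -0.0585 0.3723; 0.3357 -0.3983]  nu=[1.3455, 4.4029]  x^+=[0.3027, -0.2552, 0.5465]  P^+=[0.2969 -0.0539 0.0461; -0.0539 0.1704 0.0522; 0.0461 0.0522 1.2426]
step 3: x^-=[0.4717, -0.2521, 0.7414]  P^-=[0.7088 -0.0530 0.4022; -0.0530 0.2121 -0.1514; 0.4022 -0.1514 2.2703]  S=[1.4539 -0.0574; -0.0574 0.7162]  K=[0.5340 0.1491; -0.0460 0.3112; 0.4763 -0.6127]  nu=[-2.4181, -2.8738]  x^+=[-1.2479, -1.0351, 1.3504]  P^+=[0.2875 -0.0413 0.0832; -0.0413 0.1380 0.0271; 0.0832 0.0271 1.6382]
step 4: x^-=[-1.0573, -1.1823, 1.5370]  P^-=[0.7277 -0.0596 0.5534; -0.0596 0.2026 -0.2341; 0.5534 -0.2341 2.8964]  S=[1.5292 -0.1095; -0.1095 0.7418]  K=[0.5387 0.1420; -0.0453 0.3031; 0.5806 -0.7554]  nu=[3.9330, 3.6110]  x^+=[1.5740, -0.2659, 1.0929]  P^+=[0.2858 -0.0370 0.1192; -0.0370 0.1283 -0.0010; 0.1192 -0.0010 1.8615]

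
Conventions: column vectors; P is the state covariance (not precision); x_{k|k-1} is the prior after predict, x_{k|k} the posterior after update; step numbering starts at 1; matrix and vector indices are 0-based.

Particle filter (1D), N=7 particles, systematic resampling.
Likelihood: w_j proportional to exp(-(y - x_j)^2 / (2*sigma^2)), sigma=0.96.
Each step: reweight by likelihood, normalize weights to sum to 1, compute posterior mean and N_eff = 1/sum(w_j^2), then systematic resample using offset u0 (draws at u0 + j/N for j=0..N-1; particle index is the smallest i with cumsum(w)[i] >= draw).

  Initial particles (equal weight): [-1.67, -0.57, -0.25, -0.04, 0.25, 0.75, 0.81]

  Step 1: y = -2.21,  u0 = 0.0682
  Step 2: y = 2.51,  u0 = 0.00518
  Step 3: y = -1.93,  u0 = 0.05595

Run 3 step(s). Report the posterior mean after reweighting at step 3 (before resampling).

post_mean = -0.9010

step 1: w=[0.6364, 0.1733, 0.0927, 0.0579, 0.0280, 0.0064, 0.0053]  mean=-1.1709  Neff=2.2331  idx=[0, 0, 0, 0, 1, 1, 3]
step 2: w=[0.0018, 0.0018, 0.0018, 0.0018, 0.1408, 0.1408, 0.7109]  mean=-0.2014  Neff=1.8346  idx=[2, 4, 6, 6, 6, 6, 6]
step 3: w=[0.4701, 0.1788, 0.0702, 0.0702, 0.0702, 0.0702, 0.0702]  mean=-0.9010  Neff=3.6020  idx=[0, 0, 0, 1, 1, 3, 5]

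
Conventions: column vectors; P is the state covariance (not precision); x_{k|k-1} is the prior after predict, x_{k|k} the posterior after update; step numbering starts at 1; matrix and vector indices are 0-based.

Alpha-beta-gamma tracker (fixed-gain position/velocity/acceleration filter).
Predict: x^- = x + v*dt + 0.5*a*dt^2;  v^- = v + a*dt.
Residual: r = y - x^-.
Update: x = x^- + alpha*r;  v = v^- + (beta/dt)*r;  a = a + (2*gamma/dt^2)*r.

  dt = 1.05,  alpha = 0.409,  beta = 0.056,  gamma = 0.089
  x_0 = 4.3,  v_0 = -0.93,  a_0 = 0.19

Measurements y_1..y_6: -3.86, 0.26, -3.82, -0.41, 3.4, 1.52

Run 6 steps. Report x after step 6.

x_post = -2.2020

step 1: x_pred=3.4282  r=-7.2882  x^+=0.4473  v^+=-1.1192  a^+=-0.9867
step 2: x_pred=-1.2717  r=1.5317  x^+=-0.6453  v^+=-2.0735  a^+=-0.7394
step 3: x_pred=-3.2301  r=-0.5899  x^+=-3.4713  v^+=-2.8814  a^+=-0.8346
step 4: x_pred=-6.9569  r=6.5469  x^+=-4.2792  v^+=-3.4086  a^+=0.2224
step 5: x_pred=-7.7356  r=11.1356  x^+=-3.1812  v^+=-2.5812  a^+=2.0202
step 6: x_pred=-4.7778  r=6.2978  x^+=-2.2020  v^+=-0.1241  a^+=3.0370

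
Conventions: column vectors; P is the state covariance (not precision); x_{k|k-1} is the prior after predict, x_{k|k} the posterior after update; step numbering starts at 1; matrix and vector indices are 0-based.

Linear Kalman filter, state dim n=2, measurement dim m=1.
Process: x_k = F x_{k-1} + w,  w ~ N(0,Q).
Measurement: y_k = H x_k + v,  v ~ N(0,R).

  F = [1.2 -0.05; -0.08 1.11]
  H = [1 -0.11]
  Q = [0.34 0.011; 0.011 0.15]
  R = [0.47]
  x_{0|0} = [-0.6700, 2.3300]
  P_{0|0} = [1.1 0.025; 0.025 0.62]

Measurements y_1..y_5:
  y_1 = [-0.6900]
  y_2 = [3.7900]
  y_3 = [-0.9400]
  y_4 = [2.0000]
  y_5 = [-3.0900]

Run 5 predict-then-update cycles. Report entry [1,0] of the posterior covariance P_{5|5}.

P_post[1,0] = 0.2169

step 1: x^-=[-0.9205, 2.6399]  P^-=[1.9226 -0.0956; -0.0956 0.9165]  S=[2.4247]  K=[0.7972; -0.0810]  nu=[0.5209]  x^+=[-0.5052, 2.5977]  P^+=[0.3814 0.0610; 0.0610 0.9006]
step 2: x^-=[-0.7362, 2.9239]  P^-=[0.8842 0.0059; 0.0059 1.2512]  S=[1.3680]  K=[0.6458; -0.0963]  nu=[4.8478]  x^+=[2.3948, 2.4570]  P^+=[0.3136 0.0910; 0.0910 1.2385]
step 3: x^-=[2.7509, 2.5357]  P^-=[0.7837 0.0337; 0.0337 1.6619]  S=[1.2664]  K=[0.6159; -0.1177]  nu=[-3.4119]  x^+=[0.6494, 2.9374]  P^+=[0.3033 0.1255; 0.1255 1.6443]
step 4: x^-=[0.6324, 3.2085]  P^-=[0.7658 0.0583; 0.0583 2.1556]  S=[1.2490]  K=[0.6080; -0.1431]  nu=[1.7205]  x^+=[1.6784, 2.9623]  P^+=[0.3041 0.1670; 0.1670 2.1300]
step 5: x^-=[1.8660, 3.1539]  P^-=[0.7632 0.0867; 0.0867 2.7466]  S=[1.2474]  K=[0.6042; -0.1727]  nu=[-4.6091]  x^+=[-0.9188, 3.9498]  P^+=[0.3078 0.2169; 0.2169 2.7095]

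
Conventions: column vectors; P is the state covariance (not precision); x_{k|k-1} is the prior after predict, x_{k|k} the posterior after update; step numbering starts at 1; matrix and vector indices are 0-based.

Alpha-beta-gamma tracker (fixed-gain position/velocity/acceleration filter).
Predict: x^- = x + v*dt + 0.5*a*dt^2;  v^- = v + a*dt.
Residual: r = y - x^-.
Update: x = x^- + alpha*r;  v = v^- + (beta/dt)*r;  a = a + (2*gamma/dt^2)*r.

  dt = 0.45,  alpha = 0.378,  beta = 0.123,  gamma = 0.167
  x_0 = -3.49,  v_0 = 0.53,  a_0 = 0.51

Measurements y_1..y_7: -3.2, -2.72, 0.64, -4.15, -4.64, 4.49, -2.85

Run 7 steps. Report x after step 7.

x_post = -1.1404

step 1: x_pred=-3.1999  r=-0.0001  x^+=-3.1999  v^+=0.7595  a^+=0.5098
step 2: x_pred=-2.8065  r=0.0865  x^+=-2.7738  v^+=1.0125  a^+=0.6525
step 3: x_pred=-2.2521  r=2.8921  x^+=-1.1589  v^+=2.0967  a^+=5.4227
step 4: x_pred=0.3336  r=-4.4836  x^+=-1.3612  v^+=3.3114  a^+=-1.9725
step 5: x_pred=-0.0708  r=-4.5692  x^+=-1.7979  v^+=1.1748  a^+=-9.5089
step 6: x_pred=-2.2320  r=6.7220  x^+=0.3089  v^+=-1.2668  a^+=1.5783
step 7: x_pred=-0.1014  r=-2.7486  x^+=-1.1404  v^+=-1.3079  a^+=-2.9552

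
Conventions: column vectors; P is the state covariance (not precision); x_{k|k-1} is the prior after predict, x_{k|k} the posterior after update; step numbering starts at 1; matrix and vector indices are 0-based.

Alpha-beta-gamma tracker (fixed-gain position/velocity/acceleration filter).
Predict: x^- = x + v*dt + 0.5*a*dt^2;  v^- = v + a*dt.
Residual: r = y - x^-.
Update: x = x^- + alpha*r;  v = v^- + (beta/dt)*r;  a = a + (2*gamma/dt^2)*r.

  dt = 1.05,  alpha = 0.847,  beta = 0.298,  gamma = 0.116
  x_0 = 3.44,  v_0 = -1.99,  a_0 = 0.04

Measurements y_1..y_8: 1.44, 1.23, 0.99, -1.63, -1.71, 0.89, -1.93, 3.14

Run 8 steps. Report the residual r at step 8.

step 1: x_pred=1.3725  r=0.0675  x^+=1.4297  v^+=-1.9289  a^+=0.0542
step 2: x_pred=-0.5657  r=1.7957  x^+=0.9553  v^+=-1.3623  a^+=0.4321
step 3: x_pred=-0.2370  r=1.2270  x^+=0.8023  v^+=-0.5604  a^+=0.6903
step 4: x_pred=0.5944  r=-2.2244  x^+=-1.2897  v^+=-0.4669  a^+=0.2222
step 5: x_pred=-1.6574  r=-0.0526  x^+=-1.7020  v^+=-0.2485  a^+=0.2111
step 6: x_pred=-1.8465  r=2.7365  x^+=0.4713  v^+=0.7498  a^+=0.7870
step 7: x_pred=1.6924  r=-3.6224  x^+=-1.3758  v^+=0.5481  a^+=0.0247
step 8: x_pred=-0.7867  r=3.9267  x^+=2.5392  v^+=1.6884  a^+=0.8510

resid = 3.9267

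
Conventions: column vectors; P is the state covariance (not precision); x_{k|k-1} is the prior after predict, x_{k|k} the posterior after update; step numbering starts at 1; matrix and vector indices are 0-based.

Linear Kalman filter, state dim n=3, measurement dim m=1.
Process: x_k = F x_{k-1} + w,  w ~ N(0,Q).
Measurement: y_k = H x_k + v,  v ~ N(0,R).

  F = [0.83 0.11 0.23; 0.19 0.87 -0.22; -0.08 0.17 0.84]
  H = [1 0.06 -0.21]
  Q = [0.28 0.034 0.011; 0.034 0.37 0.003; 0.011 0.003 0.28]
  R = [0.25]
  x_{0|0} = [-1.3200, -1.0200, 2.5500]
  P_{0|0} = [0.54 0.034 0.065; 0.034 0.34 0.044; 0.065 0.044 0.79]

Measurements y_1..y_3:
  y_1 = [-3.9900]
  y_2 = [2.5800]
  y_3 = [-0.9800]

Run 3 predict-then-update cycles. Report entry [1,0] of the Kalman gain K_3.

K[1,0] = 0.1607

step 1: x^-=[-0.6213, -1.6992, 2.0742]  P^-=[0.7312 0.1357 0.1885; 0.1357 0.6740 -0.0602; 0.1885 -0.0602 0.8536]  S=[0.9598]  K=[0.7290; 0.1967; 0.0059]  nu=[-2.8312]  x^+=[-2.6852, -2.2560, 2.0575]  P^+=[0.2211 -0.0019 0.1844; -0.0019 0.6369 -0.0613; 0.1844 -0.0613 0.8536]
step 2: x^-=[-2.0036, -2.9255, 1.5596]  P^-=[0.5521 0.0488 0.2900; 0.0488 0.9088 -0.0736; 0.2900 -0.0736 0.8599]  S=[0.7292]  K=[0.6776; 0.1629; 0.1440]  nu=[5.0867]  x^+=[1.4433, -2.0968, 2.2921]  P^+=[0.2173 -0.0317 0.2188; -0.0317 0.8894 -0.0907; 0.2188 -0.0907 0.8448]
step 3: x^-=[1.4945, -2.0543, 1.4534]  P^-=[0.5583 0.0407 0.3088; 0.0407 1.0979 -0.0478; 0.3088 -0.0478 0.8487]  S=[0.7261]  K=[0.6830; 0.1607; 0.1759]  nu=[-2.0460]  x^+=[0.0971, -2.3830, 1.0935]  P^+=[0.2196 -0.0389 0.2216; -0.0389 1.0792 -0.0684; 0.2216 -0.0684 0.8262]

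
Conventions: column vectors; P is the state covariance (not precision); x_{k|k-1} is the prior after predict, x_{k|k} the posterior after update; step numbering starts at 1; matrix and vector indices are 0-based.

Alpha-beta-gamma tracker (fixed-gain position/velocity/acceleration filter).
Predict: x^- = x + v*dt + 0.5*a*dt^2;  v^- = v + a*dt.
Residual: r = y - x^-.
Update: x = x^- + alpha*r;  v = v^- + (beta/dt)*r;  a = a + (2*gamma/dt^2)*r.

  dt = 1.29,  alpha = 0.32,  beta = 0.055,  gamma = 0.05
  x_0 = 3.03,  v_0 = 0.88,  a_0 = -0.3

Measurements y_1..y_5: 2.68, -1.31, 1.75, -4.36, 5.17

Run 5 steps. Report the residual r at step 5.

step 1: x_pred=3.9156  r=-1.2356  x^+=3.5202  v^+=0.4403  a^+=-0.3742
step 2: x_pred=3.7768  r=-5.0868  x^+=2.1490  v^+=-0.2593  a^+=-0.6799
step 3: x_pred=1.2487  r=0.5013  x^+=1.4091  v^+=-1.1151  a^+=-0.6498
step 4: x_pred=-0.5700  r=-3.7900  x^+=-1.7828  v^+=-2.1149  a^+=-0.8776
step 5: x_pred=-5.2412  r=10.4112  x^+=-1.9096  v^+=-2.8031  a^+=-0.2519

resid = 10.4112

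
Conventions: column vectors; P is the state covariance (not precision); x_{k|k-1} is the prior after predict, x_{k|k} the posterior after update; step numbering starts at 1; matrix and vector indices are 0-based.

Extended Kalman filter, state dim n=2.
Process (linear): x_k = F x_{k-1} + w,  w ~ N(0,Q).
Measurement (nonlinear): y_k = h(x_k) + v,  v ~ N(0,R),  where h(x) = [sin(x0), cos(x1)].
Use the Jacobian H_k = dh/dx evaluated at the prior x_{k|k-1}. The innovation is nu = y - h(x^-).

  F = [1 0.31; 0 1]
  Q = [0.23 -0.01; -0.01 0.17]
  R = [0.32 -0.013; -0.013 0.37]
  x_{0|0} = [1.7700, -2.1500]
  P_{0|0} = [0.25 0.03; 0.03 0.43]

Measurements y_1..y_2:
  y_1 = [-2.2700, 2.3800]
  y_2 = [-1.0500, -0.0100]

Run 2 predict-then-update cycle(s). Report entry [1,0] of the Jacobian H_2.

step 1: x^-=[1.1035, -2.1500]  P^-=[0.5399 0.1533; 0.1533 0.6000]  H_jac=[0.4505 0.0000; 0.0000 0.8369]  S=[0.4296 0.0448; 0.0448 0.7902]  K=[0.5525 0.1310; 0.0951 0.6300]  nu=[-3.1628, 2.9274]  x^+=[-0.2605, -0.6063]  P^+=[0.3887 0.0493; 0.0493 0.2771]
step 2: x^-=[-0.4485, -0.6063]  P^-=[0.6759 0.1252; 0.1252 0.4471]  H_jac=[0.9011 0.0000; 0.0000 0.5698]  S=[0.8689 0.0513; 0.0513 0.5152]  K=[0.6969 0.0691; 0.1013 0.4844]  nu=[-0.6164, -0.8318]  x^+=[-0.9356, -1.0717]  P^+=[0.2465 0.0290; 0.0290 0.3122]

H_jac[1,0] = 0.0000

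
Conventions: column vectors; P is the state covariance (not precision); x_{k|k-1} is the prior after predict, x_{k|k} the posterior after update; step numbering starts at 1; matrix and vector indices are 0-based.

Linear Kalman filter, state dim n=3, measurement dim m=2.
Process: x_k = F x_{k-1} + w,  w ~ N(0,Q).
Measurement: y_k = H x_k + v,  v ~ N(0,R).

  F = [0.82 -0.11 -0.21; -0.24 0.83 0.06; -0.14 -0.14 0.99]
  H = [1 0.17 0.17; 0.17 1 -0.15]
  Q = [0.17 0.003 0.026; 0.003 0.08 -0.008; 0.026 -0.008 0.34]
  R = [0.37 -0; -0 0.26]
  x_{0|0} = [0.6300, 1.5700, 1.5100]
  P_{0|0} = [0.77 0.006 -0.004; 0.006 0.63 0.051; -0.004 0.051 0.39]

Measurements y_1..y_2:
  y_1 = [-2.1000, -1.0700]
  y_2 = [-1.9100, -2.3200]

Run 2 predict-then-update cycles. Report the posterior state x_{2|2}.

step 1: x^-=[0.0268, 1.2425, 1.1869]  P^-=[0.7152 -0.2164 -0.1418; -0.2164 0.5626 0.0098; -0.1418 0.0098 0.7369]  S=[1.0016 -0.0056; -0.0056 0.7905]  K=[0.6528 -0.0884; -0.1152 0.6624; -0.0157 -0.1580]  nu=[-2.5398, -2.1390]  x^+=[-1.4422, 0.1181, 1.5648]  P^+=[0.2816 -0.0923 -0.1431; -0.0923 0.2015 0.0908; -0.1431 0.0908 0.7169]
step 2: x^-=[-1.5242, 0.5380, 1.7346]  P^-=[0.4635 -0.1758 -0.2707; -0.1758 0.2876 0.1373; -0.2707 0.1373 1.0630]  S=[0.7287 -0.0277; -0.0277 0.4977]  K=[0.5288 -0.0839; -0.1243 0.4694; -0.0969 -0.1424]  nu=[-0.7721, -2.3387]  x^+=[-1.7363, -0.4639, 2.1423]  P^+=[0.2538 -0.1011 -0.2412; -0.1011 0.1634 0.1610; -0.2412 0.1610 1.0469]

x_post = [-1.7363, -0.4639, 2.1423]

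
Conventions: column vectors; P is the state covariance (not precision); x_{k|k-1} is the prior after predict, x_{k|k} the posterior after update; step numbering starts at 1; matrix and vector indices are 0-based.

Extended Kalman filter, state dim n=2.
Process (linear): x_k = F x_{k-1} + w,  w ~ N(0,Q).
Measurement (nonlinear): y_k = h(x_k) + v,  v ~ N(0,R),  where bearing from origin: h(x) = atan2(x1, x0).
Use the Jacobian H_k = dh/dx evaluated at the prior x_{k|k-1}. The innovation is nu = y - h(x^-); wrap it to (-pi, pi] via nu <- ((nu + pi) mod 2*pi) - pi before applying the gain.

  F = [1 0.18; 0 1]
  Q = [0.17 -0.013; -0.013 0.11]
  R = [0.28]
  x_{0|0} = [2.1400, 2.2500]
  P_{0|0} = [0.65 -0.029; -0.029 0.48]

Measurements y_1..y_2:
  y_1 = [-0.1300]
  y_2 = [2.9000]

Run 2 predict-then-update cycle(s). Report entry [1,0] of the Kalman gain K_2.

K[1,0] = 0.3862

step 1: x^-=[2.5450, 2.2500]  P^-=[0.8251 0.0444; 0.0444 0.5900]  H_jac=[-0.1950 0.2205]  S=[0.3362]  K=[-0.4493; 0.3612]  nu=[-0.8540]  x^+=[2.9287, 1.9415]  P^+=[0.7572 0.0990; 0.0990 0.5461]
step 2: x^-=[3.2782, 1.9415]  P^-=[0.9805 0.1843; 0.1843 0.6561]  H_jac=[-0.1338 0.2258]  S=[0.3199]  K=[-0.2799; 0.3862]  nu=[2.3653]  x^+=[2.6161, 2.8549]  P^+=[0.9555 0.2189; 0.2189 0.6084]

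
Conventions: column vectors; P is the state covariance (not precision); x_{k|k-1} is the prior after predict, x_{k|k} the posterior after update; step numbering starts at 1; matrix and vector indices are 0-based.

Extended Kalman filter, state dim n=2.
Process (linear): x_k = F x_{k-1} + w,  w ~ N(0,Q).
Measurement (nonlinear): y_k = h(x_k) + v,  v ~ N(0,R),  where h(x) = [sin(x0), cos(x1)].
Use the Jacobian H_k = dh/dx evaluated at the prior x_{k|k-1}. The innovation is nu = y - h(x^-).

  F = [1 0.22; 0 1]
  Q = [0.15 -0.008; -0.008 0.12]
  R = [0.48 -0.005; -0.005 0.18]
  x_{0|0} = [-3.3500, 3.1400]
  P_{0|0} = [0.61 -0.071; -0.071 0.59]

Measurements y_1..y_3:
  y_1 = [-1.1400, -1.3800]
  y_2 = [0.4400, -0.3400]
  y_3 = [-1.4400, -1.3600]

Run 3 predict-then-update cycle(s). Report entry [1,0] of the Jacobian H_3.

H_jac[1,0] = 0.0000

step 1: x^-=[-2.6592, 3.1400]  P^-=[0.7573 0.0508; 0.0508 0.7100]  H_jac=[-0.8859 0.0000; 0.0000 -0.0016]  S=[1.0743 -0.0049; -0.0049 0.1800]  K=[-0.6246 -0.0175; -0.0419 -0.0074]  nu=[-0.6761, -0.3800]  x^+=[-2.2303, 3.1712]  P^+=[0.3383 0.0227; 0.0227 0.7081]
step 2: x^-=[-1.5326, 3.1712]  P^-=[0.5326 0.1705; 0.1705 0.8281]  H_jac=[0.0382 0.0000; 0.0000 0.0296]  S=[0.4808 -0.0048; -0.0048 0.1807]  K=[0.0426 0.0290; 0.0149 0.1359]  nu=[1.4393, 0.6596]  x^+=[-1.4522, 3.2822]  P^+=[0.5315 0.1695; 0.1695 0.8247]
step 3: x^-=[-0.7301, 3.2822]  P^-=[0.7960 0.3429; 0.3429 0.9447]  H_jac=[0.7451 0.0000; 0.0000 0.1402]  S=[0.9219 0.0308; 0.0308 0.1986]  K=[0.6386 0.1430; 0.2562 0.6272]  nu=[-0.7731, -0.3699]  x^+=[-1.2766, 2.8522]  P^+=[0.4104 0.1608; 0.1608 0.7962]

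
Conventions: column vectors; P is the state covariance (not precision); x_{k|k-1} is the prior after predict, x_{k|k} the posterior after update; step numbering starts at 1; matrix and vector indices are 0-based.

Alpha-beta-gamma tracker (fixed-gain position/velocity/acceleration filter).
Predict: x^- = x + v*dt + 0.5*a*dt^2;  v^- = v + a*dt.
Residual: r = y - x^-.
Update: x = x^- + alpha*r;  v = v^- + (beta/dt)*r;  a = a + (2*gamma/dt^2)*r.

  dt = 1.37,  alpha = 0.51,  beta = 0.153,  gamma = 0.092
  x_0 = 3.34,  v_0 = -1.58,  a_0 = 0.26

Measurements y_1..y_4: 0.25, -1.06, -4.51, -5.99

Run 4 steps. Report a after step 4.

step 1: x_pred=1.4194  r=-1.1694  x^+=0.8230  v^+=-1.3544  a^+=0.1454
step 2: x_pred=-0.8961  r=-0.1639  x^+=-0.9797  v^+=-1.1736  a^+=0.1293
step 3: x_pred=-2.4661  r=-2.0439  x^+=-3.5085  v^+=-1.2247  a^+=-0.0711
step 4: x_pred=-5.2530  r=-0.7370  x^+=-5.6289  v^+=-1.4044  a^+=-0.1433

a_post = -0.1433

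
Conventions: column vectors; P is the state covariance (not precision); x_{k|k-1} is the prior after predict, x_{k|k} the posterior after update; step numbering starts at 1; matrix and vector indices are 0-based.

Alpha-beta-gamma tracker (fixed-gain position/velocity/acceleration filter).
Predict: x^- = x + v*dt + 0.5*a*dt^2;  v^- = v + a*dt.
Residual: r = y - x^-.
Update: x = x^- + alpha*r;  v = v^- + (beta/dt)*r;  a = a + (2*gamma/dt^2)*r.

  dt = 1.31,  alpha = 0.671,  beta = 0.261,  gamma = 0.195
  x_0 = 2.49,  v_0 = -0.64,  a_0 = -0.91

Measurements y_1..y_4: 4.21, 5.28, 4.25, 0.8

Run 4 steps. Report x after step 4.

x_post = 2.3008

step 1: x_pred=0.8708  r=3.3392  x^+=3.1114  v^+=-1.1668  a^+=-0.1511
step 2: x_pred=1.4532  r=3.8268  x^+=4.0210  v^+=-0.6023  a^+=0.7185
step 3: x_pred=3.8485  r=0.4015  x^+=4.1179  v^+=0.4190  a^+=0.8098
step 4: x_pred=5.3616  r=-4.5616  x^+=2.3008  v^+=0.5710  a^+=-0.2269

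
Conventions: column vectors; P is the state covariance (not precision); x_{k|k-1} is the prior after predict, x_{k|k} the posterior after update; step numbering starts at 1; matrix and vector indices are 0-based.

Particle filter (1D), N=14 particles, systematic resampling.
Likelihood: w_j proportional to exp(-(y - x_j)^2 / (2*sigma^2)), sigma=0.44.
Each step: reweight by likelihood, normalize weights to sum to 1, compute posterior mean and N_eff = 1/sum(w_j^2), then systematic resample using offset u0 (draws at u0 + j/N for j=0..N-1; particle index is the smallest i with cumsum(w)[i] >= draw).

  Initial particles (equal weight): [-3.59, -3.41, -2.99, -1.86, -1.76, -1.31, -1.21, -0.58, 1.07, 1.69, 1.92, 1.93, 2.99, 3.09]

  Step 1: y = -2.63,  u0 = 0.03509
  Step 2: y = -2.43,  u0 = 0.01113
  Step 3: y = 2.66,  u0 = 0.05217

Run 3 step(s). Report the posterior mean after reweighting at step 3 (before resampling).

post_mean = -1.7830

step 1: w=[0.0666, 0.1494, 0.5147, 0.1556, 0.1018, 0.0080, 0.0039, 0.0000, 0.0000, 0.0000, 0.0000, 0.0000, 0.0000, 0.0000]  mean=-2.7712  Neff=3.0648  idx=[0, 1, 1, 2, 2, 2, 2, 2, 2, 2, 3, 3, 4, 4]
step 2: w=[0.0064, 0.0174, 0.0174, 0.0926, 0.0926, 0.0926, 0.0926, 0.0926, 0.0926, 0.0926, 0.0899, 0.0899, 0.0653, 0.0653]  mean=-2.6446  Neff=11.7118  idx=[1, 3, 4, 4, 5, 6, 7, 8, 8, 9, 10, 11, 11, 13]
step 3: w=[0.0000, 0.0000, 0.0000, 0.0000, 0.0000, 0.0000, 0.0000, 0.0000, 0.0000, 0.0000, 0.0766, 0.0766, 0.0766, 0.7703]  mean=-1.7830  Neff=1.6366  idx=[10, 11, 12, 13, 13, 13, 13, 13, 13, 13, 13, 13, 13, 13]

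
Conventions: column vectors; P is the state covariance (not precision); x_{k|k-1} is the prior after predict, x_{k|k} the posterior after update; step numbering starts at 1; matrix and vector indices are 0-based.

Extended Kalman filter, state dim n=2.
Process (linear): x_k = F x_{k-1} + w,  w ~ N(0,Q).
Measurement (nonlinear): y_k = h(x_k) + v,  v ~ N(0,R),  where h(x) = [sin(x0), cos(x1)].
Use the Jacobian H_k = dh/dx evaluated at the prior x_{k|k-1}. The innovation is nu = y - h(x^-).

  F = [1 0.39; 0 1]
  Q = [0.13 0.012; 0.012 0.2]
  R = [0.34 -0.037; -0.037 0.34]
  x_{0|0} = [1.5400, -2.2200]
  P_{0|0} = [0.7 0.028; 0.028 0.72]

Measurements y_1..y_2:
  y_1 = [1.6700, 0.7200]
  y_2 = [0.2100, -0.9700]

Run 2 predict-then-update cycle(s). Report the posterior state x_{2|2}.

step 1: x^-=[0.6742, -2.2200]  P^-=[0.9614 0.3208; 0.3208 0.9200]  H_jac=[0.7812 0.0000; 0.0000 0.7966]  S=[0.9267 0.1626; 0.1626 0.9238]  K=[0.7862 0.1382; 0.1354 0.7695]  nu=[1.0457, 1.3246]  x^+=[1.6794, -1.0592]  P^+=[0.3356 0.0225; 0.0225 0.3222]
step 2: x^-=[1.2663, -1.0592]  P^-=[0.5321 0.1601; 0.1601 0.5222]  H_jac=[0.2998 0.0000; 0.0000 0.8720]  S=[0.3878 0.0049; 0.0049 0.7370]  K=[0.4090 0.1867; 0.1160 0.6170]  nu=[-0.7440, -1.4596]  x^+=[0.6894, -2.0461]  P^+=[0.4408 0.0555; 0.0555 0.2357]

x_post = [0.6894, -2.0461]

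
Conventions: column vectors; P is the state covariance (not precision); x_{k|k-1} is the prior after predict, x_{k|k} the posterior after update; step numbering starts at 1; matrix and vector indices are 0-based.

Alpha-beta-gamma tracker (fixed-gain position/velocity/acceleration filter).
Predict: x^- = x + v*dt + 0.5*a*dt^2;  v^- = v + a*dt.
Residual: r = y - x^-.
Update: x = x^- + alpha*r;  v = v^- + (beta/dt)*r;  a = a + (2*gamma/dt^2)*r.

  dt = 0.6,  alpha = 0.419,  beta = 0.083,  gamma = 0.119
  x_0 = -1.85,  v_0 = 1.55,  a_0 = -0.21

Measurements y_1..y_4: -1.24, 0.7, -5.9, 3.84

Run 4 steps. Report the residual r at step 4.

resid = 6.2295

step 1: x_pred=-0.9578  r=-0.2822  x^+=-1.0760  v^+=1.3850  a^+=-0.3966
step 2: x_pred=-0.3164  r=1.0164  x^+=0.1094  v^+=1.2876  a^+=0.2754
step 3: x_pred=0.9316  r=-6.8316  x^+=-1.9308  v^+=0.5078  a^+=-4.2410
step 4: x_pred=-2.3895  r=6.2295  x^+=0.2206  v^+=-1.1750  a^+=-0.1226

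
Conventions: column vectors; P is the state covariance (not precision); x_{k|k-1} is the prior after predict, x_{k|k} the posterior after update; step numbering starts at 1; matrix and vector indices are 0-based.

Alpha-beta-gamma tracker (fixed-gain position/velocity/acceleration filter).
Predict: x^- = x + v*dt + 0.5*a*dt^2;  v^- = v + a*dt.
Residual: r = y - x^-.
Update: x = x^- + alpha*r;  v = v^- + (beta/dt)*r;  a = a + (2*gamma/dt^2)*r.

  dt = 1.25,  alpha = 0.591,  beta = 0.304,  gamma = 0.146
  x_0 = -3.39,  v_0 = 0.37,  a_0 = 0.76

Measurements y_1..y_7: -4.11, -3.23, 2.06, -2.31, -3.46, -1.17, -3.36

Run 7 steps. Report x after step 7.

step 1: x_pred=-2.3338  r=-1.7763  x^+=-3.3835  v^+=0.8880  a^+=0.4281
step 2: x_pred=-1.9391  r=-1.2909  x^+=-2.7020  v^+=1.1091  a^+=0.1868
step 3: x_pred=-1.1697  r=3.2297  x^+=0.7391  v^+=2.1281  a^+=0.7904
step 4: x_pred=4.0167  r=-6.3267  x^+=0.2776  v^+=1.5774  a^+=-0.3920
step 5: x_pred=1.9431  r=-5.4031  x^+=-1.2501  v^+=-0.2266  a^+=-1.4017
step 6: x_pred=-2.6284  r=1.4584  x^+=-1.7665  v^+=-1.6240  a^+=-1.1291
step 7: x_pred=-4.6787  r=1.3187  x^+=-3.8993  v^+=-2.7148  a^+=-0.8827

x_post = -3.8993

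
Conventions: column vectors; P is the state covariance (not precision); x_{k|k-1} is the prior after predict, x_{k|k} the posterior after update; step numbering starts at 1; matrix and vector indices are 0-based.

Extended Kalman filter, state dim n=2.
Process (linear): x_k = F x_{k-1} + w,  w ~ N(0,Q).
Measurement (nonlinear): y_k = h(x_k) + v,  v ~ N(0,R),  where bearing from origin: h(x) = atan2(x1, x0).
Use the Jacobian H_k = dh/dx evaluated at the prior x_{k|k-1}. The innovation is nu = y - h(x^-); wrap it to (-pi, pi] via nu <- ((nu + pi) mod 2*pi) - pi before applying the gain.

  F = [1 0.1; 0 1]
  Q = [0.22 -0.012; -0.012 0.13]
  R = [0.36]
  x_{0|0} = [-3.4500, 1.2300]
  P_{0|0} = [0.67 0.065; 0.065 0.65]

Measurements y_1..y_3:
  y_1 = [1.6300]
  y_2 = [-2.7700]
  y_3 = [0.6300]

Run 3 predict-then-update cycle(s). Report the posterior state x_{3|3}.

x_post = [-2.3406, 2.4516]

step 1: x^-=[-3.3270, 1.2300]  P^-=[0.9095 0.1180; 0.1180 0.7800]  H_jac=[-0.0978 -0.2644]  S=[0.4293]  K=[-0.2798; -0.5073]  nu=[-1.1575]  x^+=[-3.0032, 1.8172]  P^+=[0.8759 0.0571; 0.0571 0.6695]
step 2: x^-=[-2.8215, 1.8172]  P^-=[1.1140 0.1120; 0.1120 0.7995]  H_jac=[-0.1613 -0.2505]  S=[0.4482]  K=[-0.4636; -0.4872]  nu=[0.9438]  x^+=[-3.2590, 1.3574]  P^+=[1.0177 0.0108; 0.0108 0.6931]
step 3: x^-=[-3.1233, 1.3574]  P^-=[1.2468 0.0681; 0.0681 0.8231]  H_jac=[-0.1170 -0.2693]  S=[0.4411]  K=[-0.3724; -0.5207]  nu=[-2.1016]  x^+=[-2.3406, 2.4516]  P^+=[1.1856 -0.0174; -0.0174 0.7036]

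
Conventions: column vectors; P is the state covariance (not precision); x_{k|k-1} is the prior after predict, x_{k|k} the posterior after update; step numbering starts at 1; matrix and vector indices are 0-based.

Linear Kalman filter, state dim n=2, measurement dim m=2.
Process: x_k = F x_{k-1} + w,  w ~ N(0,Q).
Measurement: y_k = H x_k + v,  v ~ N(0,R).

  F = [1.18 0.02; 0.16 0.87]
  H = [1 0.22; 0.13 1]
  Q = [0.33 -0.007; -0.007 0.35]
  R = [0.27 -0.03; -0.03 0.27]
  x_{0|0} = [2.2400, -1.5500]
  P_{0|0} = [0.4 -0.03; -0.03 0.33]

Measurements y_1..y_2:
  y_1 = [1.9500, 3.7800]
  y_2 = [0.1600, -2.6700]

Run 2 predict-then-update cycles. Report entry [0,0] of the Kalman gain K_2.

step 1: x^-=[2.6122, -0.9901]  P^-=[0.8857 0.0434; 0.0434 0.6017]  S=[1.2039 0.2621; 0.2621 0.8979]  K=[0.7530 -0.0433; -0.0014 0.6768]  nu=[-0.4444, 4.4305]  x^+=[2.0857, 2.0089]  P^+=[0.2184 -0.0627; -0.0627 0.1909]
step 2: x^-=[2.5014, 2.0814]  P^-=[0.6312 -0.0270; -0.0270 0.4826]  S=[0.9127 0.1305; 0.1305 0.7563]  K=[0.6917 -0.0465; -0.0039 0.6342]  nu=[-2.7993, -5.0766]  x^+=[0.8012, -1.1273]  P^+=[0.2013 -0.0595; -0.0595 0.1791]

K[0,0] = 0.6917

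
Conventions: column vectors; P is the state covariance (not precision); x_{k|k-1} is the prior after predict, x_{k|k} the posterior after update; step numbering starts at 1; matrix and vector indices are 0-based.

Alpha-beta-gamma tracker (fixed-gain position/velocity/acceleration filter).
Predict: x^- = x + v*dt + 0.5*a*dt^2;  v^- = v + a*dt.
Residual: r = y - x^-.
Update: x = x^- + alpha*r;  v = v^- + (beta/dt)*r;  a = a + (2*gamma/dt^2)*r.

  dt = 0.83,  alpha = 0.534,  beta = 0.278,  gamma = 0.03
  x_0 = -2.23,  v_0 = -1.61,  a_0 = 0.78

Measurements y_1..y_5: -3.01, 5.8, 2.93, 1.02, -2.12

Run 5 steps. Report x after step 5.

step 1: x_pred=-3.2976  r=0.2876  x^+=-3.1440  v^+=-0.8663  a^+=0.8051
step 2: x_pred=-3.5857  r=9.3857  x^+=1.4262  v^+=2.9456  a^+=1.6225
step 3: x_pred=4.4300  r=-1.5000  x^+=3.6290  v^+=3.7899  a^+=1.4919
step 4: x_pred=7.2884  r=-6.2684  x^+=3.9411  v^+=2.9286  a^+=0.9459
step 5: x_pred=6.6976  r=-8.8176  x^+=1.9890  v^+=0.7603  a^+=0.1779

x_post = 1.9890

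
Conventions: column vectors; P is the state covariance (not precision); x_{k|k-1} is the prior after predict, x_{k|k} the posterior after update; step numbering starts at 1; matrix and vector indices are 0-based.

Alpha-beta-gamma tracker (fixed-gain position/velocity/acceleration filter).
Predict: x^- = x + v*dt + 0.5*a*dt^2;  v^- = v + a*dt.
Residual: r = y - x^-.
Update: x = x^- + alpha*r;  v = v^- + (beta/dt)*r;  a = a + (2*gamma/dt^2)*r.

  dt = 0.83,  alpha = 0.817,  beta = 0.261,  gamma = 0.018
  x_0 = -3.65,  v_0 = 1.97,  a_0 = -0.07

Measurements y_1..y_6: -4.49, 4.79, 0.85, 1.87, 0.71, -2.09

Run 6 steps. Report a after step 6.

a_post = -0.4686

step 1: x_pred=-2.0390  r=-2.4510  x^+=-4.0415  v^+=1.1412  a^+=-0.1981
step 2: x_pred=-3.1625  r=7.9525  x^+=3.3347  v^+=3.4775  a^+=0.2175
step 3: x_pred=6.2959  r=-5.4459  x^+=1.8466  v^+=1.9455  a^+=-0.0671
step 4: x_pred=3.4383  r=-1.5683  x^+=2.1570  v^+=1.3967  a^+=-0.1490
step 5: x_pred=3.2649  r=-2.5549  x^+=1.1775  v^+=0.4696  a^+=-0.2826
step 6: x_pred=1.4699  r=-3.5599  x^+=-1.4385  v^+=-0.8844  a^+=-0.4686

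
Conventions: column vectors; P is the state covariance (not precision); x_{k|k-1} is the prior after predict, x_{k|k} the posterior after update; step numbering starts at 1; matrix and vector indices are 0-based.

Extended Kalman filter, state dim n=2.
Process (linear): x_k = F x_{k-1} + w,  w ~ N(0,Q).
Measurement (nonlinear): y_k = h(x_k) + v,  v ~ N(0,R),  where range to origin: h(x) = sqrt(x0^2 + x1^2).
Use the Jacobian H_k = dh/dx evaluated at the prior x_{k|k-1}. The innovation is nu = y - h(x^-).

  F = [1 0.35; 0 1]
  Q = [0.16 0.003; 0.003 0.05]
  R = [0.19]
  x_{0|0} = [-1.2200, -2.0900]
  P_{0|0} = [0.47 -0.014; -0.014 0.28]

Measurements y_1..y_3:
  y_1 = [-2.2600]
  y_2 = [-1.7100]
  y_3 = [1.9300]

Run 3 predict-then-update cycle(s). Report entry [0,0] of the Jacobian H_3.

step 1: x^-=[-1.9515, -2.0900]  P^-=[0.6545 0.0870; 0.0870 0.3300]  H_jac=[-0.6825 -0.7309]  S=[0.7579]  K=[-0.6732; -0.3966]  nu=[-5.1194]  x^+=[1.4951, -0.0598]  P^+=[0.3110 -0.1154; -0.1154 0.2108]
step 2: x^-=[1.4742, -0.0598]  P^-=[0.4160 -0.0386; -0.0386 0.2608]  H_jac=[0.9992 -0.0405]  S=[0.6089]  K=[0.6853; -0.0807]  nu=[-3.1854]  x^+=[-0.7087, 0.1971]  P^+=[0.1301 -0.0049; -0.0049 0.2568]
step 3: x^-=[-0.6397, 0.1971]  P^-=[0.3181 0.0880; 0.0880 0.3068]  H_jac=[-0.9556 0.2945]  S=[0.4576]  K=[-0.6077; 0.0138]  nu=[1.2606]  x^+=[-1.4058, 0.2145]  P^+=[0.1491 0.0918; 0.0918 0.3068]

H_jac[0,0] = -0.9556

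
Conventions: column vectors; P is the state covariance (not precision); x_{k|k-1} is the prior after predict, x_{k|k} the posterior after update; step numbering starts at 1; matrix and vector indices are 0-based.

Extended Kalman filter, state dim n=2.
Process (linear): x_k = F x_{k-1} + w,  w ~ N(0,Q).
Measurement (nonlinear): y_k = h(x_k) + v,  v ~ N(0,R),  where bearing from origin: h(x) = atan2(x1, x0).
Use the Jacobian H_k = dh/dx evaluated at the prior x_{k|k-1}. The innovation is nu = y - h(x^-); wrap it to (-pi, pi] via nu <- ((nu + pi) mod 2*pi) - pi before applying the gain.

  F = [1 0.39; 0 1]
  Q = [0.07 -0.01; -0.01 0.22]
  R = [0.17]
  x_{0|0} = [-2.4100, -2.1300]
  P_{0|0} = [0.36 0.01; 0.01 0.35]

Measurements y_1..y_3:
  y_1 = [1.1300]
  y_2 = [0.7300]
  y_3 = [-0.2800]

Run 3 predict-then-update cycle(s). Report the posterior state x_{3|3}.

step 1: x^-=[-3.2407, -2.1300]  P^-=[0.4910 0.1365; 0.1365 0.5700]  H_jac=[0.1416 -0.2155]  S=[0.1980]  K=[0.2027; -0.5227]  nu=[-2.5931]  x^+=[-3.7663, -0.7745]  P^+=[0.4829 0.1575; 0.1575 0.5159]
step 2: x^-=[-4.0684, -0.7745]  P^-=[0.7542 0.3487; 0.3487 0.7359]  H_jac=[0.0452 -0.2372]  S=[0.2055]  K=[-0.2368; -0.7729]  nu=[-2.5997]  x^+=[-3.4528, 1.2348]  P^+=[0.7427 0.3111; 0.3111 0.6132]
step 3: x^-=[-2.9713, 1.2348]  P^-=[1.1486 0.5402; 0.5402 0.8332]  H_jac=[-0.1193 -0.2870]  S=[0.2919]  K=[-1.0003; -1.0397]  nu=[-3.0277]  x^+=[0.0573, 4.3828]  P^+=[0.8565 0.2366; 0.2366 0.5176]

x_post = [0.0573, 4.3828]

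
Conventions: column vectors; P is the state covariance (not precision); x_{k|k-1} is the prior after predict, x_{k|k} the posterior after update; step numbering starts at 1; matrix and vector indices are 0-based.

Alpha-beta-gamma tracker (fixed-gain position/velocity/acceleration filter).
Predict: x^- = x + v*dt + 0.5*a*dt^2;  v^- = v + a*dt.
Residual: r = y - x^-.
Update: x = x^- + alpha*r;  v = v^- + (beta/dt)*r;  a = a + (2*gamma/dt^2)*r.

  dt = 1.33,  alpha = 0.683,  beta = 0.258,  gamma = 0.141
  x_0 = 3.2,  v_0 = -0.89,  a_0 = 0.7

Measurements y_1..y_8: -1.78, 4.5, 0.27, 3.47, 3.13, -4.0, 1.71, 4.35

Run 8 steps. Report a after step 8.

step 1: x_pred=2.6354  r=-4.4154  x^+=-0.3803  v^+=-0.8155  a^+=-0.0039
step 2: x_pred=-1.4684  r=5.9684  x^+=2.6080  v^+=0.3371  a^+=0.9476
step 3: x_pred=3.8944  r=-3.6244  x^+=1.4189  v^+=0.8943  a^+=0.3698
step 4: x_pred=2.9354  r=0.5346  x^+=3.3005  v^+=1.4898  a^+=0.4550
step 5: x_pred=5.6844  r=-2.5544  x^+=3.9397  v^+=1.5994  a^+=0.0478
step 6: x_pred=6.1093  r=-10.1093  x^+=-0.7954  v^+=-0.2980  a^+=-1.5638
step 7: x_pred=-2.5749  r=4.2849  x^+=0.3517  v^+=-1.5467  a^+=-0.8807
step 8: x_pred=-2.4844  r=6.8344  x^+=2.1835  v^+=-1.3923  a^+=0.2088

a_post = 0.2088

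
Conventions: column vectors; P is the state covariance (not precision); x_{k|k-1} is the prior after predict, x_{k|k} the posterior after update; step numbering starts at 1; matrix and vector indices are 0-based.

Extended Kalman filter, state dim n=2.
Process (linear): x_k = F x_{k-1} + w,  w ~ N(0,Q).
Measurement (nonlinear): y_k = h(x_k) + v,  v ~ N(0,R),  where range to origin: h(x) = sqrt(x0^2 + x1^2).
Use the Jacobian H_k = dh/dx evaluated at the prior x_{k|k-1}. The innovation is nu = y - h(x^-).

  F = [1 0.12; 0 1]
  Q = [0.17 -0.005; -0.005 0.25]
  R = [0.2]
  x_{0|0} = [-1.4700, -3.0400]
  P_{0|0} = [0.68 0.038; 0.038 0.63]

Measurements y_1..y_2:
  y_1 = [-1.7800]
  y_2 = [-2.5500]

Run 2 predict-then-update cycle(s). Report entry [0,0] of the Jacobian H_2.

H_jac[0,0] = 0.7401

step 1: x^-=[-1.8348, -3.0400]  P^-=[0.8682 0.1086; 0.1086 0.8800]  H_jac=[-0.5167 -0.8561]  S=[1.1729]  K=[-0.4617; -0.6902]  nu=[-5.3308]  x^+=[0.6267, 0.6392]  P^+=[0.6181 -0.2652; -0.2652 0.3213]
step 2: x^-=[0.7034, 0.6392]  P^-=[0.7291 -0.2316; -0.2316 0.5713]  H_jac=[0.7401 0.6725]  S=[0.6271]  K=[0.6120; 0.3393]  nu=[-3.5004]  x^+=[-1.4389, -0.5484]  P^+=[0.4942 -0.3619; -0.3619 0.4991]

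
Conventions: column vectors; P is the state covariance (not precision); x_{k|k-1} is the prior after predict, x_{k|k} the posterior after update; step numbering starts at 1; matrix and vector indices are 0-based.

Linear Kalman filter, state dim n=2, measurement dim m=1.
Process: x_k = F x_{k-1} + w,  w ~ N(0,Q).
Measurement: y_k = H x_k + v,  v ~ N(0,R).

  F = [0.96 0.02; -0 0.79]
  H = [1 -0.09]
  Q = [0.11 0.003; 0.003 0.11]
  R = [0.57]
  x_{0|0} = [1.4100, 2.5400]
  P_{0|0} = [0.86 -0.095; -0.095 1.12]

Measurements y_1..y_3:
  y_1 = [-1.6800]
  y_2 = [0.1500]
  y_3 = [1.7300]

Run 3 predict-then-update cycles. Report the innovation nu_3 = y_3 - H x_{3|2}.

innov = [1.8588]

step 1: x^-=[1.4044, 2.0066]  P^-=[0.8994 -0.0514; -0.0514 0.8090]  S=[1.4852]  K=[0.6087; -0.0836]  nu=[-2.9038]  x^+=[-0.3631, 2.2494]  P^+=[0.3491 0.0242; 0.0242 0.7986]
step 2: x^-=[-0.3036, 1.7770]  P^-=[0.4330 0.0340; 0.0340 0.6084]  S=[1.0018]  K=[0.4292; -0.0207]  nu=[0.6135]  x^+=[-0.0403, 1.7643]  P^+=[0.2485 0.0429; 0.0429 0.6080]
step 3: x^-=[-0.0034, 1.3938]  P^-=[0.3409 0.0451; 0.0451 0.4894]  S=[0.9067]  K=[0.3715; 0.0012]  nu=[1.8588]  x^+=[0.6871, 1.3960]  P^+=[0.2158 0.0447; 0.0447 0.4894]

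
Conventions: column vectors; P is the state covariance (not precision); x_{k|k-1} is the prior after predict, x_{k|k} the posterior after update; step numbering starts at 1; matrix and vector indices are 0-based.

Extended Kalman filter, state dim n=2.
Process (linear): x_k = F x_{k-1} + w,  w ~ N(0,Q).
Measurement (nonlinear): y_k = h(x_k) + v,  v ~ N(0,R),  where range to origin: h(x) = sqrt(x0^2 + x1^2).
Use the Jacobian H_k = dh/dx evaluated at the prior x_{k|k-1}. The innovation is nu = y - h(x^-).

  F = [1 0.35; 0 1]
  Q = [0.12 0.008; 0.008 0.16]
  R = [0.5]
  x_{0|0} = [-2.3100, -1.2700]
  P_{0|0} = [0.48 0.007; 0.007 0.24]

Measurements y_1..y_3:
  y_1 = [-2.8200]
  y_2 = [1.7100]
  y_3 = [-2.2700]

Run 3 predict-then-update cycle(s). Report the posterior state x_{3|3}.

x_post = [-0.4838, -0.8776]

step 1: x^-=[-2.7545, -1.2700]  P^-=[0.6343 0.0990; 0.0990 0.4000]  H_jac=[-0.9081 -0.4187]  S=[1.1685]  K=[-0.5284; -0.2203]  nu=[-5.8532]  x^+=[0.3385, 0.0193]  P^+=[0.3080 -0.0370; -0.0370 0.3433]
step 2: x^-=[0.3452, 0.0193]  P^-=[0.4442 0.0911; 0.0911 0.5033]  H_jac=[0.9984 0.0557]  S=[0.9545]  K=[0.4699; 0.1247]  nu=[1.3642]  x^+=[0.9863, 0.1894]  P^+=[0.2334 0.0352; 0.0352 0.4885]
step 3: x^-=[1.0526, 0.1894]  P^-=[0.4378 0.2142; 0.2142 0.6485]  H_jac=[0.9842 0.1771]  S=[1.0191]  K=[0.4601; 0.3195]  nu=[-3.3395]  x^+=[-0.4838, -0.8776]  P^+=[0.2221 0.0644; 0.0644 0.5444]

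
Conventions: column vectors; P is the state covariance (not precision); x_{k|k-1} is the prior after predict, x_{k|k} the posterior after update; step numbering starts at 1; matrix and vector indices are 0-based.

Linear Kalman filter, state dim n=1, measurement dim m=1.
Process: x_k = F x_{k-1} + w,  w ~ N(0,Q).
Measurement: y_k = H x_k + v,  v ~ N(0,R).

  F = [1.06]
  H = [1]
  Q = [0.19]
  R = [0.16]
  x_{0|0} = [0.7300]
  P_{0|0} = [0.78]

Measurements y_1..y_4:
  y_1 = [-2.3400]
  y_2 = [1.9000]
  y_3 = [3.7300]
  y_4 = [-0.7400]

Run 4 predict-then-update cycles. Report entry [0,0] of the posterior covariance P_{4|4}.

step 1: x^-=[0.7738]  P^-=[1.0664]  S=[1.2264]  K=[0.8695]  nu=[-3.1138]  x^+=[-1.9338]  P^+=[0.1391]
step 2: x^-=[-2.0498]  P^-=[0.3463]  S=[0.5063]  K=[0.6840]  nu=[3.9498]  x^+=[0.6518]  P^+=[0.1094]
step 3: x^-=[0.6910]  P^-=[0.3130]  S=[0.4730]  K=[0.6617]  nu=[3.0390]  x^+=[2.7019]  P^+=[0.1059]
step 4: x^-=[2.8640]  P^-=[0.3090]  S=[0.4690]  K=[0.6588]  nu=[-3.6040]  x^+=[0.4896]  P^+=[0.1054]

P_post[0,0] = 0.1054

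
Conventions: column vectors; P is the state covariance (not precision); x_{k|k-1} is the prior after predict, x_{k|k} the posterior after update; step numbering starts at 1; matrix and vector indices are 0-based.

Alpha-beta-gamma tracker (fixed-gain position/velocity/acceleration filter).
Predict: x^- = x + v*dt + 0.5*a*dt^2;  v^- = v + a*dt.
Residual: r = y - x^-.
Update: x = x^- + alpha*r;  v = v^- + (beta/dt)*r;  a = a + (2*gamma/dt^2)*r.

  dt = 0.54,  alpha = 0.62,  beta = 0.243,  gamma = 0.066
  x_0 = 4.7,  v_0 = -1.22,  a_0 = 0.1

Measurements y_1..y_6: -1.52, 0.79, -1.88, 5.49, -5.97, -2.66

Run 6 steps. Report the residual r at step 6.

resid = 1.3778

step 1: x_pred=4.0558  r=-5.5758  x^+=0.5988  v^+=-3.6751  a^+=-2.4240
step 2: x_pred=-1.7392  r=2.5292  x^+=-0.1711  v^+=-3.8459  a^+=-1.2791
step 3: x_pred=-2.4344  r=0.5544  x^+=-2.0907  v^+=-4.2872  a^+=-1.0282
step 4: x_pred=-4.5557  r=10.0457  x^+=1.6727  v^+=-0.3218  a^+=3.5193
step 5: x_pred=2.0120  r=-7.9820  x^+=-2.9369  v^+=-2.0133  a^+=-0.0940
step 6: x_pred=-4.0378  r=1.3778  x^+=-3.1835  v^+=-1.4441  a^+=0.5297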